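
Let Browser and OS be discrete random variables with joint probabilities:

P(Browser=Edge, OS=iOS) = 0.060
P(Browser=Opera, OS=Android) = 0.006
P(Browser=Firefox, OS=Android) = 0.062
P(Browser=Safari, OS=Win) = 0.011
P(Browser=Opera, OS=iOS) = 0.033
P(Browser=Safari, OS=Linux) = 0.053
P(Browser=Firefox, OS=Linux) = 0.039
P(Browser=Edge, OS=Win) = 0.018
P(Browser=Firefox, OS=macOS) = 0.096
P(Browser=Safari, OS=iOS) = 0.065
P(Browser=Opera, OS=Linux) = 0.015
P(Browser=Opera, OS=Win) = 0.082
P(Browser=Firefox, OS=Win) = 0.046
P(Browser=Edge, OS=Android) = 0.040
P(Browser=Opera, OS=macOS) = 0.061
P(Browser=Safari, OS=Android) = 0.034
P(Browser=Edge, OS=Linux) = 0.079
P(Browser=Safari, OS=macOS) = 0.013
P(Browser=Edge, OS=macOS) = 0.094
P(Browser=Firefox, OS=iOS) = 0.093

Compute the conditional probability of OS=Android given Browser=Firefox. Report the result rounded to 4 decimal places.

0.1845

P(Browser=Firefox) = 0.046 + 0.096 + 0.039 + 0.093 + 0.062 = 0.336.
P(OS=Android | Browser=Firefox) = 0.062/0.336 = 0.1845.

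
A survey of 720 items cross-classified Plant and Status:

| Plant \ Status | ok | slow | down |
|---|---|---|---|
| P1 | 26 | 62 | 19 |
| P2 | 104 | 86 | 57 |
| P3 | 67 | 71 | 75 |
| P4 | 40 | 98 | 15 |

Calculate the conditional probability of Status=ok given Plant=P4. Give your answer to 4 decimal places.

Total with Plant=P4: 40 + 98 + 15 = 153.
P(Status=ok | Plant=P4) = 40/153 = 0.2614.

0.2614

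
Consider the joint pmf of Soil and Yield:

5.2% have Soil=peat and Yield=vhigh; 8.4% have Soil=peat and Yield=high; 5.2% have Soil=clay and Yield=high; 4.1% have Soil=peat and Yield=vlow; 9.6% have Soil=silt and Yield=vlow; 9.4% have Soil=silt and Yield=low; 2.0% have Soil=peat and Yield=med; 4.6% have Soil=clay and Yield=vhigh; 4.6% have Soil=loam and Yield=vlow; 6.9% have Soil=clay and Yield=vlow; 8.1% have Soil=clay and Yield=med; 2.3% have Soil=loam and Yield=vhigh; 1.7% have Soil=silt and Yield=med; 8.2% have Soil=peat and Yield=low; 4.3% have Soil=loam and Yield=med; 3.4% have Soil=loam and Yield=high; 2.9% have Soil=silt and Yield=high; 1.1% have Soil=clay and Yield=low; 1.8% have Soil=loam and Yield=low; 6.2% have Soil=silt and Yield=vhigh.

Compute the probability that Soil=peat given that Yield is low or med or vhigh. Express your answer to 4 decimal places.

0.2805

P(Yield=low) = 0.018 + 0.011 + 0.094 + 0.082 = 0.205.
P(Yield=med) = 0.043 + 0.081 + 0.017 + 0.020 = 0.161.
P(Yield=vhigh) = 0.023 + 0.046 + 0.062 + 0.052 = 0.183.
P(Yield ∈ {low, med, vhigh}) = 0.205 + 0.161 + 0.183 = 0.549; P(Soil=peat, Yield ∈ {low, med, vhigh}) = 0.082 + 0.020 + 0.052 = 0.154.
P(Soil=peat | Yield ∈ {low, med, vhigh}) = 0.154/0.549 = 0.2805.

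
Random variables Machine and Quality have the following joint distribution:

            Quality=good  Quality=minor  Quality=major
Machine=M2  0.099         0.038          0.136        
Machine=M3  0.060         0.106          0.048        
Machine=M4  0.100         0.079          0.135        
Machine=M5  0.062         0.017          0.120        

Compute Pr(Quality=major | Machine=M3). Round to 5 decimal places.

0.22430

P(Machine=M3) = 0.060 + 0.106 + 0.048 = 0.214.
P(Quality=major | Machine=M3) = 0.048/0.214 = 0.22430.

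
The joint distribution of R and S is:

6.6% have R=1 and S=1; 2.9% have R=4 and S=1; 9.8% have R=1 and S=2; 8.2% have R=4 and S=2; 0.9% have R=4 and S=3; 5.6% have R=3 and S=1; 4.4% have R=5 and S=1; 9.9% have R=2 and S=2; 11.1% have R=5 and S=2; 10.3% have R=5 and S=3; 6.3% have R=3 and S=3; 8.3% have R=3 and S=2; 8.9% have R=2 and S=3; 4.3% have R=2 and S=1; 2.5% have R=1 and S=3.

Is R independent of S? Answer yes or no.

P(R=1) = 0.189 and P(S=3) = 0.289, so their product is 0.05462, but P(R=1, S=3) = 0.025. Since these differ, R and S are not independent.

no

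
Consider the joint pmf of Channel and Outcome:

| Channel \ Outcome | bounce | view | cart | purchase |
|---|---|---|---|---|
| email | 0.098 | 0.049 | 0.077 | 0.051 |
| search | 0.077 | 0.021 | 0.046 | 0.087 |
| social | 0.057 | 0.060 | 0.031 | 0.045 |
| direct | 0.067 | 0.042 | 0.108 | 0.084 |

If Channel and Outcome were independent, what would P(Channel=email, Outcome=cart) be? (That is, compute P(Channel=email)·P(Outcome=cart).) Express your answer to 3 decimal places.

P(Channel=email) = 0.098 + 0.049 + 0.077 + 0.051 = 0.275.
P(Outcome=cart) = 0.077 + 0.046 + 0.031 + 0.108 = 0.262.
Product: 0.275 × 0.262 = 0.072.

0.072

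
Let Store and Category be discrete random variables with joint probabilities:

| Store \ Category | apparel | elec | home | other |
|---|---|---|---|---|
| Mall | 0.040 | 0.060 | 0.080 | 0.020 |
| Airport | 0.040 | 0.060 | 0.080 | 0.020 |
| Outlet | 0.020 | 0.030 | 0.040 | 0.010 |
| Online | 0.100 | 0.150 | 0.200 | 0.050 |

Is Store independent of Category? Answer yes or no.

Every cell satisfies P(Store,Category) = P(Store)·P(Category). For instance P(Store=Airport) = 0.200, P(Category=elec) = 0.300, and 0.200×0.300 = 0.060 matches the joint entry. So Store and Category are independent.

yes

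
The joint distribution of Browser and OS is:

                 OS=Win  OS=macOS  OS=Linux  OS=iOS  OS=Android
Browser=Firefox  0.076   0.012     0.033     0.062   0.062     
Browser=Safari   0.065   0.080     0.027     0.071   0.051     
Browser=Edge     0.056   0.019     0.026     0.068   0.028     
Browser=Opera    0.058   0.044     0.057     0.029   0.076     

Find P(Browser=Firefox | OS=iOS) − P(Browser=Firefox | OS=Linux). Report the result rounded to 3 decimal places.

0.039

P(OS=iOS) = 0.062 + 0.071 + 0.068 + 0.029 = 0.230; P(Browser=Firefox | OS=iOS) = 0.062/0.230 = 0.2696.
P(OS=Linux) = 0.033 + 0.027 + 0.026 + 0.057 = 0.143; P(Browser=Firefox | OS=Linux) = 0.033/0.143 = 0.2308.
Difference = 0.039.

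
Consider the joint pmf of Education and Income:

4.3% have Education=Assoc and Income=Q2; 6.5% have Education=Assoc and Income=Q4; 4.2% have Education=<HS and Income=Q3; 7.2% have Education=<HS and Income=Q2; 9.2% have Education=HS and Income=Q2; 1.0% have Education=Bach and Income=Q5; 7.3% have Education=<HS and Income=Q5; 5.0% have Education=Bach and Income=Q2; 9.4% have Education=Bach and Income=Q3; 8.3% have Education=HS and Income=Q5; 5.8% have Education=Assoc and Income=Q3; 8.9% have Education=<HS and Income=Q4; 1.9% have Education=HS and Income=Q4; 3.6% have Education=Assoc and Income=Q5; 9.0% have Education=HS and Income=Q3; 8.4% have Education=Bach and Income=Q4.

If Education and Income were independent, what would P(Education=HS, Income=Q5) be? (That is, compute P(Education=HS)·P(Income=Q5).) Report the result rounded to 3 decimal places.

0.057

P(Education=HS) = 0.092 + 0.090 + 0.019 + 0.083 = 0.284.
P(Income=Q5) = 0.073 + 0.083 + 0.036 + 0.010 = 0.202.
Product: 0.284 × 0.202 = 0.057.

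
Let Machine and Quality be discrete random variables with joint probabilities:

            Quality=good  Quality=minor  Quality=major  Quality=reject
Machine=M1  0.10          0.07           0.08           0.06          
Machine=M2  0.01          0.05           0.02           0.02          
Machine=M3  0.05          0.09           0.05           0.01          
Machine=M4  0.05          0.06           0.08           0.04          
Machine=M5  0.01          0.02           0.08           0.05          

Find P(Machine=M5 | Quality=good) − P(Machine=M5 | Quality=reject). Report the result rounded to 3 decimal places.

-0.232

P(Quality=good) = 0.10 + 0.01 + 0.05 + 0.05 + 0.01 = 0.22; P(Machine=M5 | Quality=good) = 0.01/0.22 = 0.0455.
P(Quality=reject) = 0.06 + 0.02 + 0.01 + 0.04 + 0.05 = 0.18; P(Machine=M5 | Quality=reject) = 0.05/0.18 = 0.2778.
Difference = -0.232.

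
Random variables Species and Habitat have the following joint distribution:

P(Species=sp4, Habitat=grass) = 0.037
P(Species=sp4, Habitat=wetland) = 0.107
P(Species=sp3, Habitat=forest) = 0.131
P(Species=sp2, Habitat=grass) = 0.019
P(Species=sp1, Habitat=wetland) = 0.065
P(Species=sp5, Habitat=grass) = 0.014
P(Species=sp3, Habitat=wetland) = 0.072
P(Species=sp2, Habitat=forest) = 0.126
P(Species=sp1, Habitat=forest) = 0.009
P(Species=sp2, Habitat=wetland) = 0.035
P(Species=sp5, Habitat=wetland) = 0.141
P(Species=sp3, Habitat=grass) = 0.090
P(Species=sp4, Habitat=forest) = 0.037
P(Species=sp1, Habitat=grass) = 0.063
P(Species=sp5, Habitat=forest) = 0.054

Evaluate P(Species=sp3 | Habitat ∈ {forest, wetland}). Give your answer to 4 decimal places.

0.2613

P(Habitat=forest) = 0.009 + 0.126 + 0.131 + 0.037 + 0.054 = 0.357.
P(Habitat=wetland) = 0.065 + 0.035 + 0.072 + 0.107 + 0.141 = 0.420.
P(Habitat ∈ {forest, wetland}) = 0.357 + 0.420 = 0.777; P(Species=sp3, Habitat ∈ {forest, wetland}) = 0.131 + 0.072 = 0.203.
P(Species=sp3 | Habitat ∈ {forest, wetland}) = 0.203/0.777 = 0.2613.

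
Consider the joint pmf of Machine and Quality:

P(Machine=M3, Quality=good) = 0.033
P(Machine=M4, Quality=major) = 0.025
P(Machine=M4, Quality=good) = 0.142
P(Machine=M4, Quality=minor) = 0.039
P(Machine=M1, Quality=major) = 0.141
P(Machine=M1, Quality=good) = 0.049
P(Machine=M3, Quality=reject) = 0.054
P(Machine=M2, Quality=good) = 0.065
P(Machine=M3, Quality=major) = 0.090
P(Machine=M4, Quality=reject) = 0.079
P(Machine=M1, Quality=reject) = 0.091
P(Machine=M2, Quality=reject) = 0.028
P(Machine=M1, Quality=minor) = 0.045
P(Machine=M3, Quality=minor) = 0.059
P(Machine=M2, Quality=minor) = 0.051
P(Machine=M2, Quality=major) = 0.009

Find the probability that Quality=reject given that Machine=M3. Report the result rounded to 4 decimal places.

P(Machine=M3) = 0.033 + 0.059 + 0.090 + 0.054 = 0.236.
P(Quality=reject | Machine=M3) = 0.054/0.236 = 0.2288.

0.2288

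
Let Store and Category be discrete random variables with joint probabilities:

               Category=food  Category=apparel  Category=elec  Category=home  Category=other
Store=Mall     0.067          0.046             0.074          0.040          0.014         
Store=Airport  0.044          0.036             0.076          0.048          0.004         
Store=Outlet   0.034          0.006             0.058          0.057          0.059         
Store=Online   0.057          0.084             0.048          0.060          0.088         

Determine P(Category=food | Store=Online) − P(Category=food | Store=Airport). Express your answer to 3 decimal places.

P(Store=Online) = 0.057 + 0.084 + 0.048 + 0.060 + 0.088 = 0.337; P(Category=food | Store=Online) = 0.057/0.337 = 0.1691.
P(Store=Airport) = 0.044 + 0.036 + 0.076 + 0.048 + 0.004 = 0.208; P(Category=food | Store=Airport) = 0.044/0.208 = 0.2115.
Difference = -0.042.

-0.042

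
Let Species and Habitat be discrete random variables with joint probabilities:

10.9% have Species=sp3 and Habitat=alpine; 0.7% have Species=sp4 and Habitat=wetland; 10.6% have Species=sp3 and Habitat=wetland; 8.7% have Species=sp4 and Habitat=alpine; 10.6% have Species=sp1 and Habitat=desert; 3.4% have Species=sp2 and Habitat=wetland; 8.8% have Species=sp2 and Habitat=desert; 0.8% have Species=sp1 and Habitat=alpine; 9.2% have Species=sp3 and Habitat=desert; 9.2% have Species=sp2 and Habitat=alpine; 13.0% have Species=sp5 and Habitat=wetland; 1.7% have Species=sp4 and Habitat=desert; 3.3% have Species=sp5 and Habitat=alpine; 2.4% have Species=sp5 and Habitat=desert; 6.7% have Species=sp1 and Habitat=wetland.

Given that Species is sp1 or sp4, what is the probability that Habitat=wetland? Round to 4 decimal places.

0.2534

P(Species=sp1) = 0.067 + 0.106 + 0.008 = 0.181.
P(Species=sp4) = 0.007 + 0.017 + 0.087 = 0.111.
P(Species ∈ {sp1, sp4}) = 0.181 + 0.111 = 0.292; P(Habitat=wetland, Species ∈ {sp1, sp4}) = 0.067 + 0.007 = 0.074.
P(Habitat=wetland | Species ∈ {sp1, sp4}) = 0.074/0.292 = 0.2534.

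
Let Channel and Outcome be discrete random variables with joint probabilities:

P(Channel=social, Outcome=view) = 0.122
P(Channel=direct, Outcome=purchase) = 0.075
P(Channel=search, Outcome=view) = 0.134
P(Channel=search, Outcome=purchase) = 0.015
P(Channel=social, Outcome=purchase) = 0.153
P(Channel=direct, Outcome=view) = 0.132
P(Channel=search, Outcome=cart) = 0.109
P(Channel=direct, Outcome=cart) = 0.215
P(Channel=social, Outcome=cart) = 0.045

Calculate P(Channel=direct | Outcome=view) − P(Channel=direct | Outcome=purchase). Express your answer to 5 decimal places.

0.03156

P(Outcome=view) = 0.134 + 0.122 + 0.132 = 0.388; P(Channel=direct | Outcome=view) = 0.132/0.388 = 0.340206.
P(Outcome=purchase) = 0.015 + 0.153 + 0.075 = 0.243; P(Channel=direct | Outcome=purchase) = 0.075/0.243 = 0.308642.
Difference = 0.03156.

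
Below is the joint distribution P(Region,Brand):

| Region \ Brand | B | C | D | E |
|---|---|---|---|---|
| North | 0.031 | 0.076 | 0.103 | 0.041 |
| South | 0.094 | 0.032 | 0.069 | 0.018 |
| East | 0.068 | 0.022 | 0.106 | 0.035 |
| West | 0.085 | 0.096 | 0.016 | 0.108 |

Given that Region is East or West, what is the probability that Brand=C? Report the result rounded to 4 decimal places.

0.2201

P(Region=East) = 0.068 + 0.022 + 0.106 + 0.035 = 0.231.
P(Region=West) = 0.085 + 0.096 + 0.016 + 0.108 = 0.305.
P(Region ∈ {East, West}) = 0.231 + 0.305 = 0.536; P(Brand=C, Region ∈ {East, West}) = 0.022 + 0.096 = 0.118.
P(Brand=C | Region ∈ {East, West}) = 0.118/0.536 = 0.2201.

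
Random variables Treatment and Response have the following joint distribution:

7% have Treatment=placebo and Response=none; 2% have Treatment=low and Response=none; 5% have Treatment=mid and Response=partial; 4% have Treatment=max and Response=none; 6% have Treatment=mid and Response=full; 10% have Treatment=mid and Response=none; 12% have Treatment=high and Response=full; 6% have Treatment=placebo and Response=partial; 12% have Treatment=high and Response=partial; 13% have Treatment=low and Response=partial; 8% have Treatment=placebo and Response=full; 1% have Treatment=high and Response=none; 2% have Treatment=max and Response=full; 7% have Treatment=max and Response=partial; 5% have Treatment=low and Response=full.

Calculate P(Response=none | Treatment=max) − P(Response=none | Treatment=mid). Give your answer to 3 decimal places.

-0.168

P(Treatment=max) = 0.04 + 0.07 + 0.02 = 0.13; P(Response=none | Treatment=max) = 0.04/0.13 = 0.3077.
P(Treatment=mid) = 0.10 + 0.05 + 0.06 = 0.21; P(Response=none | Treatment=mid) = 0.10/0.21 = 0.4762.
Difference = -0.168.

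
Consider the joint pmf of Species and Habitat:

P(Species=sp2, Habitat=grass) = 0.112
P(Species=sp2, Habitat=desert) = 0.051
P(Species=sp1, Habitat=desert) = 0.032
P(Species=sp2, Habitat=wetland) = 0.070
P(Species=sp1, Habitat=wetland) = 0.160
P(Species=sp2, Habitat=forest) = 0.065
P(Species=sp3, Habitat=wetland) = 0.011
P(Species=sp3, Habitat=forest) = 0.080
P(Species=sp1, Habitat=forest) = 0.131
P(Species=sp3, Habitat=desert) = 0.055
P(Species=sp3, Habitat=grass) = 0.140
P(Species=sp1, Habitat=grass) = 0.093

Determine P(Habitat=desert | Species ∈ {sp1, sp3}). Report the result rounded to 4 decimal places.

0.1239

P(Species=sp1) = 0.131 + 0.093 + 0.160 + 0.032 = 0.416.
P(Species=sp3) = 0.080 + 0.140 + 0.011 + 0.055 = 0.286.
P(Species ∈ {sp1, sp3}) = 0.416 + 0.286 = 0.702; P(Habitat=desert, Species ∈ {sp1, sp3}) = 0.032 + 0.055 = 0.087.
P(Habitat=desert | Species ∈ {sp1, sp3}) = 0.087/0.702 = 0.1239.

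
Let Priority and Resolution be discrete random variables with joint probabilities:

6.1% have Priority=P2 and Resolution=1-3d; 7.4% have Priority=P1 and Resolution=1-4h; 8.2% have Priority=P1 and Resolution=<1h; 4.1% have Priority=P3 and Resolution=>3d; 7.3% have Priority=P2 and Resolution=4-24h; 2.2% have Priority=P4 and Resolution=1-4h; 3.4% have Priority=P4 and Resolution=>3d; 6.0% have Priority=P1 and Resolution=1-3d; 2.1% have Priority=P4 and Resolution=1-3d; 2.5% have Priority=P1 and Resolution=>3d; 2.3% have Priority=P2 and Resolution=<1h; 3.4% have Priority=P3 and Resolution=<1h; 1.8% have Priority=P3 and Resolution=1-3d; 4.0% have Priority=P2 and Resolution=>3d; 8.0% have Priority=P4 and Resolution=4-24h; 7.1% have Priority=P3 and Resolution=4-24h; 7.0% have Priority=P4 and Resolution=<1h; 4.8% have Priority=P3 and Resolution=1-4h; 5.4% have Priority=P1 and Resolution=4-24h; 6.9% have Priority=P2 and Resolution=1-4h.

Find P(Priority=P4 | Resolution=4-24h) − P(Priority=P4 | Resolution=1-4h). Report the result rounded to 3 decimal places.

P(Resolution=4-24h) = 0.054 + 0.073 + 0.071 + 0.080 = 0.278; P(Priority=P4 | Resolution=4-24h) = 0.080/0.278 = 0.2878.
P(Resolution=1-4h) = 0.074 + 0.069 + 0.048 + 0.022 = 0.213; P(Priority=P4 | Resolution=1-4h) = 0.022/0.213 = 0.1033.
Difference = 0.184.

0.184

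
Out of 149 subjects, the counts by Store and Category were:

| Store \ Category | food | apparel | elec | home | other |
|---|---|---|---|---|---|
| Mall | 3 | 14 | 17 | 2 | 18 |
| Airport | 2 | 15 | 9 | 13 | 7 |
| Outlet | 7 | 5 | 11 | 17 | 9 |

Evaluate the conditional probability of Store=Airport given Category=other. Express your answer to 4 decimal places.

Total with Category=other: 18 + 7 + 9 = 34.
P(Store=Airport | Category=other) = 7/34 = 0.2059.

0.2059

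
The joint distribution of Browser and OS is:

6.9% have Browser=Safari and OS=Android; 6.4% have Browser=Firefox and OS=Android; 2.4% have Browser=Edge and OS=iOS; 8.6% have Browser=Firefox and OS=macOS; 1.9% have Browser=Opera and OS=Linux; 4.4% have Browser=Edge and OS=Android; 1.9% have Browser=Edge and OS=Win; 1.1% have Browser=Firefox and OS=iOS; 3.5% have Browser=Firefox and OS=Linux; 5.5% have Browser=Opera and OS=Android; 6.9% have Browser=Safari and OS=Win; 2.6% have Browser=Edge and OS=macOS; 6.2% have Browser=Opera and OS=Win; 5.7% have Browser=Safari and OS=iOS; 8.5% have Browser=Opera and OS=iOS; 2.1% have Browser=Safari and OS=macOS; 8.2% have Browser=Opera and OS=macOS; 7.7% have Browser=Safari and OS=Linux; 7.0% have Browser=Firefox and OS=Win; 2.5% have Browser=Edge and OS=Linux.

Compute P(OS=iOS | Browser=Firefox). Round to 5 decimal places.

0.04135

P(Browser=Firefox) = 0.070 + 0.086 + 0.035 + 0.011 + 0.064 = 0.266.
P(OS=iOS | Browser=Firefox) = 0.011/0.266 = 0.04135.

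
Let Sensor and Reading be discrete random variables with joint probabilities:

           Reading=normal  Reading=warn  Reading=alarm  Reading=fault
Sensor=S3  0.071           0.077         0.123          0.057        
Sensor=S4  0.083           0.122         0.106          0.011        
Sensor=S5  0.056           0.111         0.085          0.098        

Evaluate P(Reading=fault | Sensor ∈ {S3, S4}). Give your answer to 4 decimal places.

P(Sensor=S3) = 0.071 + 0.077 + 0.123 + 0.057 = 0.328.
P(Sensor=S4) = 0.083 + 0.122 + 0.106 + 0.011 = 0.322.
P(Sensor ∈ {S3, S4}) = 0.328 + 0.322 = 0.650; P(Reading=fault, Sensor ∈ {S3, S4}) = 0.057 + 0.011 = 0.068.
P(Reading=fault | Sensor ∈ {S3, S4}) = 0.068/0.650 = 0.1046.

0.1046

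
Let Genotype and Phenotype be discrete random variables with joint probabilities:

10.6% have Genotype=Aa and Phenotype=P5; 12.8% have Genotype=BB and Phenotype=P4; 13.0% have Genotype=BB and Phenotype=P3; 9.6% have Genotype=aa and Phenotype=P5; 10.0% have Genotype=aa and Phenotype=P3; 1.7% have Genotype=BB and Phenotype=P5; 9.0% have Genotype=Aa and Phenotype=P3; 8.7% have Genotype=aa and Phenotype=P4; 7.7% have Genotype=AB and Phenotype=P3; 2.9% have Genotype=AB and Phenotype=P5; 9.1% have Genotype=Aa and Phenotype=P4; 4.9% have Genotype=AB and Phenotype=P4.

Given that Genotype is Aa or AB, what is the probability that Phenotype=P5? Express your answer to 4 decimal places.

0.3054

P(Genotype=Aa) = 0.090 + 0.091 + 0.106 = 0.287.
P(Genotype=AB) = 0.077 + 0.049 + 0.029 = 0.155.
P(Genotype ∈ {Aa, AB}) = 0.287 + 0.155 = 0.442; P(Phenotype=P5, Genotype ∈ {Aa, AB}) = 0.106 + 0.029 = 0.135.
P(Phenotype=P5 | Genotype ∈ {Aa, AB}) = 0.135/0.442 = 0.3054.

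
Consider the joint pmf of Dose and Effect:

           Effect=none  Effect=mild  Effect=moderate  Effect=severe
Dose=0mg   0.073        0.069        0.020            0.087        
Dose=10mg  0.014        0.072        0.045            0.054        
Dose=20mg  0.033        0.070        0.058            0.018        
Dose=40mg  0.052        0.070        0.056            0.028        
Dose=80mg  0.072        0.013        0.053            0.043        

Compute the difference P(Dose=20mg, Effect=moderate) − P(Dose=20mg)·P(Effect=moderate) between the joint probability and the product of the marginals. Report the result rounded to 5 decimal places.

0.01647

P(Dose=20mg) = 0.033 + 0.070 + 0.058 + 0.018 = 0.179.
P(Effect=moderate) = 0.020 + 0.045 + 0.058 + 0.056 + 0.053 = 0.232.
P(Dose=20mg, Effect=moderate) − P(Dose=20mg)P(Effect=moderate) = 0.058 − 0.179×0.232 = 0.01647.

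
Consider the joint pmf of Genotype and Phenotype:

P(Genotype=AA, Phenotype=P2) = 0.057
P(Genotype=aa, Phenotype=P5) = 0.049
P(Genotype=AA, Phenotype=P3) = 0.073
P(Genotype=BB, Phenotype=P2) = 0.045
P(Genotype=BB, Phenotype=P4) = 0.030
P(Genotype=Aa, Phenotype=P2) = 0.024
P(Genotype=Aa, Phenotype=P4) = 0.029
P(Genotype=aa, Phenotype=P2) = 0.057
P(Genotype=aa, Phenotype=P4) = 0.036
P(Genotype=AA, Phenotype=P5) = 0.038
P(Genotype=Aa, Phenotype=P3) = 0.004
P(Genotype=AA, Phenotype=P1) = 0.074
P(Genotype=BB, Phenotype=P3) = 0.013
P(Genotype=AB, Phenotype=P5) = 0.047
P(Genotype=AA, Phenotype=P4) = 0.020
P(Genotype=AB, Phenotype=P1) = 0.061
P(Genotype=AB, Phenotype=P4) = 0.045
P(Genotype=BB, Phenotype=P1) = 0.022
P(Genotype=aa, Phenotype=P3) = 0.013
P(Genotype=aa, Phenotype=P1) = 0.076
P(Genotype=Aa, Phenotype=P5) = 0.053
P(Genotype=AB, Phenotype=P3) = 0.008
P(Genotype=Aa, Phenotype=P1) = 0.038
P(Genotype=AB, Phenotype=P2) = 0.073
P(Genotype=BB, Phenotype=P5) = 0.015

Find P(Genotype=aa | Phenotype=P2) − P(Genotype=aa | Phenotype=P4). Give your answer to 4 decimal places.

-0.0023

P(Phenotype=P2) = 0.057 + 0.024 + 0.057 + 0.073 + 0.045 = 0.256; P(Genotype=aa | Phenotype=P2) = 0.057/0.256 = 0.22266.
P(Phenotype=P4) = 0.020 + 0.029 + 0.036 + 0.045 + 0.030 = 0.160; P(Genotype=aa | Phenotype=P4) = 0.036/0.160 = 0.22500.
Difference = -0.0023.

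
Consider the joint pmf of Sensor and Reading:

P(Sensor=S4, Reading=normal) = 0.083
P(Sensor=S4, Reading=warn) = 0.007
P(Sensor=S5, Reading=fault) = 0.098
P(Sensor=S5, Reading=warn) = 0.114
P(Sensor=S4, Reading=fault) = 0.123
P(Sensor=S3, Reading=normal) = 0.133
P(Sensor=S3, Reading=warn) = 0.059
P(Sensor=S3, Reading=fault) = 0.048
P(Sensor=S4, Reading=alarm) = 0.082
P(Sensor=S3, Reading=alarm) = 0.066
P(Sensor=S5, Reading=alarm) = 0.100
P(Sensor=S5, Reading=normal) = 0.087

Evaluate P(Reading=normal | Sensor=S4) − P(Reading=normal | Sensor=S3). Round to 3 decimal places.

-0.153

P(Sensor=S4) = 0.083 + 0.007 + 0.082 + 0.123 = 0.295; P(Reading=normal | Sensor=S4) = 0.083/0.295 = 0.2814.
P(Sensor=S3) = 0.133 + 0.059 + 0.066 + 0.048 = 0.306; P(Reading=normal | Sensor=S3) = 0.133/0.306 = 0.4346.
Difference = -0.153.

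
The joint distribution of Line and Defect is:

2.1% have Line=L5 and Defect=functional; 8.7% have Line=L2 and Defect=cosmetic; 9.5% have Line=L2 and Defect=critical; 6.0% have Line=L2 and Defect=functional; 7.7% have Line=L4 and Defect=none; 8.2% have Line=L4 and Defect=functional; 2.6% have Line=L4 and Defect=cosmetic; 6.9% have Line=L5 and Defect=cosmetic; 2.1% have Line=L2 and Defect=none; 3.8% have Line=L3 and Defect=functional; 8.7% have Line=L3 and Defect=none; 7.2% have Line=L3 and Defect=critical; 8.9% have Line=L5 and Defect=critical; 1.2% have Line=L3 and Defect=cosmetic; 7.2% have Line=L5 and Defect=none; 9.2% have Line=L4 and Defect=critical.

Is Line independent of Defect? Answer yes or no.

no

P(Line=L2) = 0.263 and P(Defect=none) = 0.257, so their product is 0.06759, but P(Line=L2, Defect=none) = 0.021. Since these differ, Line and Defect are not independent.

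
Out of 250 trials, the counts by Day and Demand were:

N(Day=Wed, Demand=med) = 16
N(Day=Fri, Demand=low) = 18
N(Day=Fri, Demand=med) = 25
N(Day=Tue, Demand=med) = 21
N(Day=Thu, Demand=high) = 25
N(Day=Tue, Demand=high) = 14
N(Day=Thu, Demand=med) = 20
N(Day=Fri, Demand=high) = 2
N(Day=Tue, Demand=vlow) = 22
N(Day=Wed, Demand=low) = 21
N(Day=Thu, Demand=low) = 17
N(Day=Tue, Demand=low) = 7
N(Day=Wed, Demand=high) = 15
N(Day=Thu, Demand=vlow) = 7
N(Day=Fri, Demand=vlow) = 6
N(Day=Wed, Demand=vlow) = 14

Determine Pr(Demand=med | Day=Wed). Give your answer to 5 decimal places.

Total with Day=Wed: 14 + 21 + 16 + 15 = 66.
P(Demand=med | Day=Wed) = 16/66 = 0.24242.

0.24242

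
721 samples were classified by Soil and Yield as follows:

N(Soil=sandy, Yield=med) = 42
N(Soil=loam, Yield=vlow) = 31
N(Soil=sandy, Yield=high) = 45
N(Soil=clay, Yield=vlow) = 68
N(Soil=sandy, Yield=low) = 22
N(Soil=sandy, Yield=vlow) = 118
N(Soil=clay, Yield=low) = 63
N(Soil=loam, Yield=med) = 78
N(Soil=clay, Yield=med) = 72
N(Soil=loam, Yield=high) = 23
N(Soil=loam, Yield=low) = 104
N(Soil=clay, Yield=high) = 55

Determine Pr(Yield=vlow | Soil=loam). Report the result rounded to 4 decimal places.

Total with Soil=loam: 31 + 104 + 78 + 23 = 236.
P(Yield=vlow | Soil=loam) = 31/236 = 0.1314.

0.1314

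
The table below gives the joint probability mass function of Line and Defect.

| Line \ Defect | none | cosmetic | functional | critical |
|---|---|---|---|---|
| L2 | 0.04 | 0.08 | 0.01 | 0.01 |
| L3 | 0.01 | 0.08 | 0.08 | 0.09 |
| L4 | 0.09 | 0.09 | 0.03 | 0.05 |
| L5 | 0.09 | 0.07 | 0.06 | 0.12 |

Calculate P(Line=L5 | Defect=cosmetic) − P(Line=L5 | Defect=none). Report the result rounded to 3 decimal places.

-0.173

P(Defect=cosmetic) = 0.08 + 0.08 + 0.09 + 0.07 = 0.32; P(Line=L5 | Defect=cosmetic) = 0.07/0.32 = 0.2188.
P(Defect=none) = 0.04 + 0.01 + 0.09 + 0.09 = 0.23; P(Line=L5 | Defect=none) = 0.09/0.23 = 0.3913.
Difference = -0.173.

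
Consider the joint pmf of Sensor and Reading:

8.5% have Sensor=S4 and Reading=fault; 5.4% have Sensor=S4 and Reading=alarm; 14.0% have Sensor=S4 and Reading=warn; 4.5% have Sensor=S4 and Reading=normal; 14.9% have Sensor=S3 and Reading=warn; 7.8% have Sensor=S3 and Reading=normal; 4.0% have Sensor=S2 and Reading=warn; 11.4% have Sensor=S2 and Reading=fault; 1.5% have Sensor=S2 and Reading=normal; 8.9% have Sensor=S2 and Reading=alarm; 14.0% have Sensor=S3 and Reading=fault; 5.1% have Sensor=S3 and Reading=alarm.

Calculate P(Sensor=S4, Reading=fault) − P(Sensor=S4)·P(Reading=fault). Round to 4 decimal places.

P(Sensor=S4) = 0.045 + 0.140 + 0.054 + 0.085 = 0.324.
P(Reading=fault) = 0.114 + 0.140 + 0.085 = 0.339.
P(Sensor=S4, Reading=fault) − P(Sensor=S4)P(Reading=fault) = 0.085 − 0.324×0.339 = -0.0248.

-0.0248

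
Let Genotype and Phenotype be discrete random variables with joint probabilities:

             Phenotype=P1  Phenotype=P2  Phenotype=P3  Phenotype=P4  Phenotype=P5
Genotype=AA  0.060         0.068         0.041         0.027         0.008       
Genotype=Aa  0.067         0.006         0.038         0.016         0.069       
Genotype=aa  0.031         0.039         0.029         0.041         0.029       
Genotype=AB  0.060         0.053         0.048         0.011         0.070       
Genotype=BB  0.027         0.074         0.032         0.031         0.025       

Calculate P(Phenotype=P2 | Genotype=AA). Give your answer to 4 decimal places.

0.3333

P(Genotype=AA) = 0.060 + 0.068 + 0.041 + 0.027 + 0.008 = 0.204.
P(Phenotype=P2 | Genotype=AA) = 0.068/0.204 = 0.3333.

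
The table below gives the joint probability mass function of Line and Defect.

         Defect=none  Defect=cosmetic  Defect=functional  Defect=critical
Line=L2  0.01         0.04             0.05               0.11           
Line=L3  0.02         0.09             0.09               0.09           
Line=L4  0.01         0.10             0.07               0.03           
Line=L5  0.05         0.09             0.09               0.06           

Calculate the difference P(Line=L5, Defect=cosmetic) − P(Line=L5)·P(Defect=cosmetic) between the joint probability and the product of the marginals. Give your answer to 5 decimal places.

P(Line=L5) = 0.05 + 0.09 + 0.09 + 0.06 = 0.29.
P(Defect=cosmetic) = 0.04 + 0.09 + 0.10 + 0.09 = 0.32.
P(Line=L5, Defect=cosmetic) − P(Line=L5)P(Defect=cosmetic) = 0.09 − 0.29×0.32 = -0.00280.

-0.00280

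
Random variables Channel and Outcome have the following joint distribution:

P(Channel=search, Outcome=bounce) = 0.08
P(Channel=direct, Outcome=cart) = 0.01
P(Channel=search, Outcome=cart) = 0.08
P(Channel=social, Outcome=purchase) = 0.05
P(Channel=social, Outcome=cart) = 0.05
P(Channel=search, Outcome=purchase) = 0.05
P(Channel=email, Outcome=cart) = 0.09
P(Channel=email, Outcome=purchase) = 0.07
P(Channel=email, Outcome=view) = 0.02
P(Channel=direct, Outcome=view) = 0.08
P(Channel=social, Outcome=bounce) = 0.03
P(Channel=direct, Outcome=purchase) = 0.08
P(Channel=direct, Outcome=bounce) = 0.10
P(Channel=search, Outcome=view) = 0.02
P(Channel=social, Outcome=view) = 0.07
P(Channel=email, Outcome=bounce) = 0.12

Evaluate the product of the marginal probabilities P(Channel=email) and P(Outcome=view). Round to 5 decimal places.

P(Channel=email) = 0.12 + 0.02 + 0.09 + 0.07 = 0.30.
P(Outcome=view) = 0.02 + 0.02 + 0.07 + 0.08 = 0.19.
Product: 0.30 × 0.19 = 0.05700.

0.05700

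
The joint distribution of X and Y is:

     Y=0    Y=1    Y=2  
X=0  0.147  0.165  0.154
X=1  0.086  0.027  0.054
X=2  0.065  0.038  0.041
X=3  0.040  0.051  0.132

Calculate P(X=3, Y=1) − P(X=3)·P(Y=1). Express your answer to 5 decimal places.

P(X=3) = 0.040 + 0.051 + 0.132 = 0.223.
P(Y=1) = 0.165 + 0.027 + 0.038 + 0.051 = 0.281.
P(X=3, Y=1) − P(X=3)P(Y=1) = 0.051 − 0.223×0.281 = -0.01166.

-0.01166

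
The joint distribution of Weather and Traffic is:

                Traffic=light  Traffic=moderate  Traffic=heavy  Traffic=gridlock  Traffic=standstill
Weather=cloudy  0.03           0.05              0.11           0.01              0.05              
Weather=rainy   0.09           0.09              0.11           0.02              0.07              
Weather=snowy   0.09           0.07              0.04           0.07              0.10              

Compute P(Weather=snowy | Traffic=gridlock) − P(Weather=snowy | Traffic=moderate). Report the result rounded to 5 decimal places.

P(Traffic=gridlock) = 0.01 + 0.02 + 0.07 = 0.10; P(Weather=snowy | Traffic=gridlock) = 0.07/0.10 = 0.700000.
P(Traffic=moderate) = 0.05 + 0.09 + 0.07 = 0.21; P(Weather=snowy | Traffic=moderate) = 0.07/0.21 = 0.333333.
Difference = 0.36667.

0.36667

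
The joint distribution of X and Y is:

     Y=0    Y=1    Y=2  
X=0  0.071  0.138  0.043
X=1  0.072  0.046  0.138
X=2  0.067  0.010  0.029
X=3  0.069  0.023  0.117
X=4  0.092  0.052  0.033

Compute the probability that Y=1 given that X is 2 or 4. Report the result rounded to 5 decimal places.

P(X=2) = 0.067 + 0.010 + 0.029 = 0.106.
P(X=4) = 0.092 + 0.052 + 0.033 = 0.177.
P(X ∈ {2, 4}) = 0.106 + 0.177 = 0.283; P(Y=1, X ∈ {2, 4}) = 0.010 + 0.052 = 0.062.
P(Y=1 | X ∈ {2, 4}) = 0.062/0.283 = 0.21908.

0.21908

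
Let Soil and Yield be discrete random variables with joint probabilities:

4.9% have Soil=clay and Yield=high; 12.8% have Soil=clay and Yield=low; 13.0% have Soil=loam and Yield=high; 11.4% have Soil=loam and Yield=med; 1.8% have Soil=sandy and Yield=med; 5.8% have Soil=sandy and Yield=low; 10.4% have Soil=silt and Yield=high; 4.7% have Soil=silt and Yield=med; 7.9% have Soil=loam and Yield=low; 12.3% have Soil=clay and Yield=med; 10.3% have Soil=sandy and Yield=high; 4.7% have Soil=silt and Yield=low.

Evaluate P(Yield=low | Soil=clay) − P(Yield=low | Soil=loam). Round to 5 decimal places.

P(Soil=clay) = 0.128 + 0.123 + 0.049 = 0.300; P(Yield=low | Soil=clay) = 0.128/0.300 = 0.426667.
P(Soil=loam) = 0.079 + 0.114 + 0.130 = 0.323; P(Yield=low | Soil=loam) = 0.079/0.323 = 0.244582.
Difference = 0.18208.

0.18208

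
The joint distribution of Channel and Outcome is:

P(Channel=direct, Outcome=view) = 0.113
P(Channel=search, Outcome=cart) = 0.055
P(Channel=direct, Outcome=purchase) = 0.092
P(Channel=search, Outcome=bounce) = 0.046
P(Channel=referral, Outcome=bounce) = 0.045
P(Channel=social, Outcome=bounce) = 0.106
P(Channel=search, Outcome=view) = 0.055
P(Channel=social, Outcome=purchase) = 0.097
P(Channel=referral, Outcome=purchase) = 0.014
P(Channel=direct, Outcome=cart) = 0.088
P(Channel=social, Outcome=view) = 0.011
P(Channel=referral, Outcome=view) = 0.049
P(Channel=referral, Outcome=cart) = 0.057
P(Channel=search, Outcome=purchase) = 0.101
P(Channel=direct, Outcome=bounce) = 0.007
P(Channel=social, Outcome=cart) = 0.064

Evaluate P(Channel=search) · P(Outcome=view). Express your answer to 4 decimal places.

P(Channel=search) = 0.046 + 0.055 + 0.055 + 0.101 = 0.257.
P(Outcome=view) = 0.055 + 0.011 + 0.113 + 0.049 = 0.228.
Product: 0.257 × 0.228 = 0.0586.

0.0586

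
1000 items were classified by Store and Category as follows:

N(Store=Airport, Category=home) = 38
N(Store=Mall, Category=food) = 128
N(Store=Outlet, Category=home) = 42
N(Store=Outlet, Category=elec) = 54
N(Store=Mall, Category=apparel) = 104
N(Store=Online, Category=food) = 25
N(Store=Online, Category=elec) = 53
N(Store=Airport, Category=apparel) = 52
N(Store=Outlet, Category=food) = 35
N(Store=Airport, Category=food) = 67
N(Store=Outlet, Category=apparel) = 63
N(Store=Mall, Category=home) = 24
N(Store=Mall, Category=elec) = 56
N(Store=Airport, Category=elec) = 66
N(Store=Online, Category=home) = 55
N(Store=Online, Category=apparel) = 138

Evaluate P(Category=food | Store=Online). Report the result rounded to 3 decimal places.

Total with Store=Online: 25 + 138 + 53 + 55 = 271.
P(Category=food | Store=Online) = 25/271 = 0.092.

0.092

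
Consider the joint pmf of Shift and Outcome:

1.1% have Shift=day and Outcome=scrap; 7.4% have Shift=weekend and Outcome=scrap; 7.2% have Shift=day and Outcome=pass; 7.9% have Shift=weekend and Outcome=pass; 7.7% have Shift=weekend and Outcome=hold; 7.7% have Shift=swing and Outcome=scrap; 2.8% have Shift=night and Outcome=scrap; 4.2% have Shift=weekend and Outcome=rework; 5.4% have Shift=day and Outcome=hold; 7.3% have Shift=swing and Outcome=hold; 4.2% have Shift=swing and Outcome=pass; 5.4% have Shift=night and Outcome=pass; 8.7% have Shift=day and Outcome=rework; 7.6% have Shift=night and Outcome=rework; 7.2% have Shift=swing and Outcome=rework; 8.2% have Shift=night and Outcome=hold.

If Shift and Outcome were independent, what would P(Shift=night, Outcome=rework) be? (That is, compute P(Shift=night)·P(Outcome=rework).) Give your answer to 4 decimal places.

0.0665

P(Shift=night) = 0.054 + 0.076 + 0.028 + 0.082 = 0.240.
P(Outcome=rework) = 0.087 + 0.072 + 0.076 + 0.042 = 0.277.
Product: 0.240 × 0.277 = 0.0665.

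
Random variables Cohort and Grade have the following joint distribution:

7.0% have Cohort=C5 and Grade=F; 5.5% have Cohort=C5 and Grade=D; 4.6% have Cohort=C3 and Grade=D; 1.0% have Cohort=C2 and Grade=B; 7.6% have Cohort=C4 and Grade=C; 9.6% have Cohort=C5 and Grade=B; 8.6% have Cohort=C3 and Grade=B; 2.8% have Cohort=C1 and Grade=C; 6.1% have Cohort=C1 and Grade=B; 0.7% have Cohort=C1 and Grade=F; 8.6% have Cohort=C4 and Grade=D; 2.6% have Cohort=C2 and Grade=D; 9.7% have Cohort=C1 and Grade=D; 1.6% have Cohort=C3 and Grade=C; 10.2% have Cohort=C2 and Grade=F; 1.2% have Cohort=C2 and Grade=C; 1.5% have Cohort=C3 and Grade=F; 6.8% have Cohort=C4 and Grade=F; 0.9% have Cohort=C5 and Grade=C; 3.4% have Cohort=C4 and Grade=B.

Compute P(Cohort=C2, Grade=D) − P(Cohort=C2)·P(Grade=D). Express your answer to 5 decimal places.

P(Cohort=C2) = 0.010 + 0.012 + 0.026 + 0.102 = 0.150.
P(Grade=D) = 0.097 + 0.026 + 0.046 + 0.086 + 0.055 = 0.310.
P(Cohort=C2, Grade=D) − P(Cohort=C2)P(Grade=D) = 0.026 − 0.150×0.310 = -0.02050.

-0.02050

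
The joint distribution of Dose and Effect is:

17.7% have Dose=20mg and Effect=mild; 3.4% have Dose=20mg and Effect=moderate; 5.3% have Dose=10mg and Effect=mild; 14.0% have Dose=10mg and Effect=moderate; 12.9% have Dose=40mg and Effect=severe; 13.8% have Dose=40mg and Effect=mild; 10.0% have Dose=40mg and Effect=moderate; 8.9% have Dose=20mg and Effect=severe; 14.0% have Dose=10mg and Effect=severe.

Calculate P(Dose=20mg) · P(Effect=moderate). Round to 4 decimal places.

0.0822

P(Dose=20mg) = 0.177 + 0.034 + 0.089 = 0.300.
P(Effect=moderate) = 0.140 + 0.034 + 0.100 = 0.274.
Product: 0.300 × 0.274 = 0.0822.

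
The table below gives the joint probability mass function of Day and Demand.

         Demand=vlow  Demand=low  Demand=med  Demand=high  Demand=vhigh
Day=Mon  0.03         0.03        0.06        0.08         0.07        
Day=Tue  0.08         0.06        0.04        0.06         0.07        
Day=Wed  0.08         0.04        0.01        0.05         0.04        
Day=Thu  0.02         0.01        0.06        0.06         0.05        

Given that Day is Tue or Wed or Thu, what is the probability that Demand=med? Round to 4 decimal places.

P(Day=Tue) = 0.08 + 0.06 + 0.04 + 0.06 + 0.07 = 0.31.
P(Day=Wed) = 0.08 + 0.04 + 0.01 + 0.05 + 0.04 = 0.22.
P(Day=Thu) = 0.02 + 0.01 + 0.06 + 0.06 + 0.05 = 0.20.
P(Day ∈ {Tue, Wed, Thu}) = 0.31 + 0.22 + 0.20 = 0.73; P(Demand=med, Day ∈ {Tue, Wed, Thu}) = 0.04 + 0.01 + 0.06 = 0.11.
P(Demand=med | Day ∈ {Tue, Wed, Thu}) = 0.11/0.73 = 0.1507.

0.1507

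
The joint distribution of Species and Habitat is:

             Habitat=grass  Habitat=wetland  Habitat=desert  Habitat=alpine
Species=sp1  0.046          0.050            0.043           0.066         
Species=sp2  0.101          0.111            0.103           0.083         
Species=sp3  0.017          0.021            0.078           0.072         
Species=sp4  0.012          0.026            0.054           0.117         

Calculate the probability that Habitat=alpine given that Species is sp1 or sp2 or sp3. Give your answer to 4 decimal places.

0.2794

P(Species=sp1) = 0.046 + 0.050 + 0.043 + 0.066 = 0.205.
P(Species=sp2) = 0.101 + 0.111 + 0.103 + 0.083 = 0.398.
P(Species=sp3) = 0.017 + 0.021 + 0.078 + 0.072 = 0.188.
P(Species ∈ {sp1, sp2, sp3}) = 0.205 + 0.398 + 0.188 = 0.791; P(Habitat=alpine, Species ∈ {sp1, sp2, sp3}) = 0.066 + 0.083 + 0.072 = 0.221.
P(Habitat=alpine | Species ∈ {sp1, sp2, sp3}) = 0.221/0.791 = 0.2794.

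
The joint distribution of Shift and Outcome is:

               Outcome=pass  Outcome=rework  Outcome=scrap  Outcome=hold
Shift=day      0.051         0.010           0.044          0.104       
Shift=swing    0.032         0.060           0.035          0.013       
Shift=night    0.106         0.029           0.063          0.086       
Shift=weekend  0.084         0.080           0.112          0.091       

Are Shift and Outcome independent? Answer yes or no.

P(Shift=day) = 0.209 and P(Outcome=hold) = 0.294, so their product is 0.06145, but P(Shift=day, Outcome=hold) = 0.104. Since these differ, Shift and Outcome are not independent.

no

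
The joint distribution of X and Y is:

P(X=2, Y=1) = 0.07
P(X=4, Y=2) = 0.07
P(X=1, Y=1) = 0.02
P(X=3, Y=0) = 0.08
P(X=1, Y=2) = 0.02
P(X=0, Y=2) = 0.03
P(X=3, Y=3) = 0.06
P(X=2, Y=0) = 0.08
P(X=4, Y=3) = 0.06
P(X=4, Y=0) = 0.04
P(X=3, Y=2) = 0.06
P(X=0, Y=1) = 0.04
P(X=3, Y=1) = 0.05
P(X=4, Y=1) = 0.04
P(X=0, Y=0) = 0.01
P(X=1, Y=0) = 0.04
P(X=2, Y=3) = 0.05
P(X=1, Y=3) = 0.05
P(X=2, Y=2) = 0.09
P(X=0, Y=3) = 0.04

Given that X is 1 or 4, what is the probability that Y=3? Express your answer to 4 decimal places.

P(X=1) = 0.04 + 0.02 + 0.02 + 0.05 = 0.13.
P(X=4) = 0.04 + 0.04 + 0.07 + 0.06 = 0.21.
P(X ∈ {1, 4}) = 0.13 + 0.21 = 0.34; P(Y=3, X ∈ {1, 4}) = 0.05 + 0.06 = 0.11.
P(Y=3 | X ∈ {1, 4}) = 0.11/0.34 = 0.3235.

0.3235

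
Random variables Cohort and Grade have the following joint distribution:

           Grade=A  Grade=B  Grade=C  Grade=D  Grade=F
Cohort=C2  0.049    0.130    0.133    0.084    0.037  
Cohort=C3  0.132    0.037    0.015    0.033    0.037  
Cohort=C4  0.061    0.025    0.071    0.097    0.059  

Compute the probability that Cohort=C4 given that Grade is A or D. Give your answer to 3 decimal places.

P(Grade=A) = 0.049 + 0.132 + 0.061 = 0.242.
P(Grade=D) = 0.084 + 0.033 + 0.097 = 0.214.
P(Grade ∈ {A, D}) = 0.242 + 0.214 = 0.456; P(Cohort=C4, Grade ∈ {A, D}) = 0.061 + 0.097 = 0.158.
P(Cohort=C4 | Grade ∈ {A, D}) = 0.158/0.456 = 0.346.

0.346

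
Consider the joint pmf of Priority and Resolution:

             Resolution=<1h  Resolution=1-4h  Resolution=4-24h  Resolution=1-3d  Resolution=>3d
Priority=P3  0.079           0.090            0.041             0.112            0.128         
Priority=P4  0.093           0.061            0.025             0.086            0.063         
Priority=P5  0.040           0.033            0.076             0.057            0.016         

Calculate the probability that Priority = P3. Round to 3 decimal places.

0.450

P(Priority=P3) = 0.079 + 0.090 + 0.041 + 0.112 + 0.128 = 0.450.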